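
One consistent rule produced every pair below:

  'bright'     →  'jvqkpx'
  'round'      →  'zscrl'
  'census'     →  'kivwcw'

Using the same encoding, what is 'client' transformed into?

kpqivx

It's a Vigenère-style cipher with numeric key [8,4]: position i shifts by key[i mod 2].
On client: c+8=k, l+4=p, i+8=q, e+4=i, n+8=v, t+4=x.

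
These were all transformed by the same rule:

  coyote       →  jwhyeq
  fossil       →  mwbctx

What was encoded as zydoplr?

In coyote: c→j is +7, o→w is +8, y→h is +9, o→y is +10 — the shift increases by 1 each position. The shift increases by 1 at each position, starting from +7: 7, 8, 9, ….
Decoding zydoplr: z−7=s, y−8=q, d−9=u, o−10=e, p−11=e, l−12=z, r−13=e.

squeeze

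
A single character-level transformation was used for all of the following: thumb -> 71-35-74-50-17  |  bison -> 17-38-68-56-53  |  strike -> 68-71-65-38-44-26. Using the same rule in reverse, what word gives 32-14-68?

gas

t(#20)→71 and h(#8)→35: differences scale by 3, so n = 3·pos + 11. With a=1..z=26, the number is 3·pos + 11.
Reversing it on 32-14-68: 32→(32−11)÷3=7=g, 14→(14−11)÷3=1=a, 68→(68−11)÷3=19=s.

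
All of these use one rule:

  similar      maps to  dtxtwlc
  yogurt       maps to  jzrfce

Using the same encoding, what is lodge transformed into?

wzorp

Compare letters: s→d is +11, i→t is +11, m→x is +11 — a constant shift. This is a Caesar cipher with shift 11.
On lodge: l+11=w, o+11=z, d+11=o, g+11=r, e+11=p.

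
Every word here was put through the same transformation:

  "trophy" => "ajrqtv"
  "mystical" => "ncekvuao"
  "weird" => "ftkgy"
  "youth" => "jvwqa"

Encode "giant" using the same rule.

Read the word backwards and shift each letter +2.
Applying it to giant: reverse → tnaig; then shift: t+2=v, n+2=p, a+2=c, i+2=k, g+2=i.

vpcki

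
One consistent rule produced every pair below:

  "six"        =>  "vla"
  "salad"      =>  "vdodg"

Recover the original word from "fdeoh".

cable

Compare letters: s→v is +3, i→l is +3, x→a is +3 — a constant shift. This is a Caesar cipher with shift 3.
Reversing it on fdeoh: f−3=c, d−3=a, e−3=b, o−3=l, h−3=e.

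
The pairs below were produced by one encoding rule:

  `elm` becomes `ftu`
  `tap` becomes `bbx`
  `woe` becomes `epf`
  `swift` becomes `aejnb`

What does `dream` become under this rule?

The shift depends on letter class: consonant l→t is +8, but vowel e→f is +1. Vowels shift forward by 1 and consonants shift forward by 8.
On dream: d(cons)+8=l, r(cons)+8=z, e(vowel)+1=f, a(vowel)+1=b, m(cons)+8=u.

lzfbu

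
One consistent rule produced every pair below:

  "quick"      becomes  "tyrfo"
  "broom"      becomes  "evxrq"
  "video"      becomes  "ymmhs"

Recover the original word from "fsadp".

coral

Shifts by position in quick: pos 0: q→t (+3), pos 1: u→y (+4), pos 2: i→r (+9), pos 3: c→f (+3), pos 4: k→o (+4) — repeating every 3. The shifts repeat in a cycle of length 3: positions 0,1,… shift by +3, +4, +9, then the pattern repeats.
Undoing it on fsadp: f−3=c, s−4=o, a−9=r, d−3=a, p−4=l.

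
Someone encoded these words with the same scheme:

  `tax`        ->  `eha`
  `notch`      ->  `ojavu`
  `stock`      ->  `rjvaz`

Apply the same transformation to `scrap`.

whyjz

The output letters match the input read backwards, each shifted +7: tax reversed is xat. Read the word backwards and shift each letter +7.
On scrap: reverse → parcs; then shift: p+7=w, a+7=h, r+7=y, c+7=j, s+7=z.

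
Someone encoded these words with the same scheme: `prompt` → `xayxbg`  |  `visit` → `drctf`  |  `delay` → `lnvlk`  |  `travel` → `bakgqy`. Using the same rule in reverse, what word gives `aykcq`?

In prompt: p→x is +8, r→a is +9, o→y is +10, m→x is +11 — the shift increases by 1 each position. The shift increases by 1 at each position, starting from +8: 8, 9, 10, ….
Decoding aykcq: a−8=s, y−9=p, k−10=a, c−11=r, q−12=e.

spare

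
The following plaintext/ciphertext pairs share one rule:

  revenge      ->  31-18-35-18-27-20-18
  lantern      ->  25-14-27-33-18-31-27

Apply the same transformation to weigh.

36-18-22-20-21

r is letter #18 and maps to 31: an offset of 13. The number is (letter's place in the alphabet, a=1) + 13.
On weigh: w=23→36, e=5→18, i=9→22, g=7→20, h=8→21.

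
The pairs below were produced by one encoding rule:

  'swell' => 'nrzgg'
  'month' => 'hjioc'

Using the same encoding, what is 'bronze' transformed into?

wmjiuz

Compare letters: s→n is +21, w→r is +21, e→z is +21 — a constant shift. Each letter is shifted forward by 21 in the alphabet (a Caesar shift of +21).
Applying it to bronze: b+21=w, r+21=m, o+21=j, n+21=i, z+21=u, e+21=z.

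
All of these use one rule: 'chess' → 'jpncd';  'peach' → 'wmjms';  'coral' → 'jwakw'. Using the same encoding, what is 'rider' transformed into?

yqmoc

In chess: c→j is +7, h→p is +8, e→n is +9, s→c is +10 — the shift increases by 1 each position. The shift increases by 1 at each position, starting from +7: 7, 8, 9, ….
On rider: r+7=y, i+8=q, d+9=m, e+10=o, r+11=c.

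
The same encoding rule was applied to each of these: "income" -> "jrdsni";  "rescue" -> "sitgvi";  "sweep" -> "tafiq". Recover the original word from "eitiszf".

deserve

The shifts repeat in a cycle of length 2: positions 0,1,… shift by +1, +4, then the pattern repeats.
Reversing it on eitiszf: e−1=d, i−4=e, t−1=s, i−4=e, s−1=r, z−4=v, f−1=e.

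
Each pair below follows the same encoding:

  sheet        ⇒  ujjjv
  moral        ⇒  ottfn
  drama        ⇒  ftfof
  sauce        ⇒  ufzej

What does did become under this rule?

fnf

The shift depends on letter class: consonant s→u is +2, but vowel e→j is +5. Two shifts are in play — +5 for a/e/i/o/u, +2 for every other letter.
For did: d(cons)+2=f, i(vowel)+5=n, d(cons)+2=f.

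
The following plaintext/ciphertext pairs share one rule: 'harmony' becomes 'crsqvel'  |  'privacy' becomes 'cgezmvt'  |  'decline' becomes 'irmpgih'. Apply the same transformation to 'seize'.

The output letters match the input read backwards, each shifted +4: harmony reversed is ynomrah. The word is reversed, then every letter is shifted forward by 4.
Applying it to seize: reverse → ezies; then shift: e+4=i, z+4=d, i+4=m, e+4=i, s+4=w.

idmiw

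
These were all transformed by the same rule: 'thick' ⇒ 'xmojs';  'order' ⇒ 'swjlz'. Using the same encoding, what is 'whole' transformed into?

amusm

Each letter shifts forward by (position + 4), i.e. 4, 5, 6, … — the shift grows by one for each successive letter.
Applying it to whole: w+4=a, h+5=m, o+6=u, l+7=s, e+8=m.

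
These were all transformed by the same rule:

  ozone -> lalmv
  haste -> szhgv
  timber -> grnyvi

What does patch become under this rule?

kzgxs

Each pair mirrors across the alphabet (o↔l, z↔a, o↔l): positions sum to 25. Letters are reflected about the middle of the alphabet (position → 25−position): Atbash.
Applying it to patch: p↔k, a↔z, t↔g, c↔x, h↔s.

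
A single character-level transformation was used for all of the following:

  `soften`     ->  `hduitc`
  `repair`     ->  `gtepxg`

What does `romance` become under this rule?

gdbpcrt

It's a constant shift of +15 (ROT15).
Applying it to romance: r+15=g, o+15=d, m+15=b, a+15=p, n+15=c, c+15=r, e+15=t.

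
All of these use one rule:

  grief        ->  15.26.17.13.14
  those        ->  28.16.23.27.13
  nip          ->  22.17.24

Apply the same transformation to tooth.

Each letter is replaced by its alphabet position (a=1..z=26) + 8.
Applying it to tooth: t=20→28, o=15→23, o=15→23, t=20→28, h=8→16.

28.23.23.28.16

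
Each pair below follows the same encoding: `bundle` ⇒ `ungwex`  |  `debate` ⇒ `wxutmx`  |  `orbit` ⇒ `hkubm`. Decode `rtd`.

Every letter moves 19 places later in the alphabet, wrapping around z→a.
Undoing it on rtd: r−19=y, t−19=a, d−19=k.

yak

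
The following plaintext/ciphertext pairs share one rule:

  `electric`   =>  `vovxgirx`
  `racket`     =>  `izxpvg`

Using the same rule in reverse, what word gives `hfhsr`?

This is the alphabet-reversal cipher (Atbash): a becomes z, b becomes y, etc.
Undoing it on hfhsr: h↔s, f↔u, h↔s, s↔h, r↔i.

sushi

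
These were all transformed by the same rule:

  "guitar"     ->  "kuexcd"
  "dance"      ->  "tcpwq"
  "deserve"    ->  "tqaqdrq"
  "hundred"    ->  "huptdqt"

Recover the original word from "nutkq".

g(6)→k(10) and u(20)→u(20) fit y≡23x+2 (mod 26); the inverse of 23 mod 26 is 17. Treating letters as 0–25, the rule is x ↦ 23x + 2 (mod 26).
Undoing it on nutkq: n(13)→17·(13−2)≡5=f; u(20)→17·(20−2)≡20=u; t(19)→17·(19−2)≡3=d; k(10)→17·(10−2)≡6=g; q(16)→17·(16−2)≡4=e (all mod 26).

fudge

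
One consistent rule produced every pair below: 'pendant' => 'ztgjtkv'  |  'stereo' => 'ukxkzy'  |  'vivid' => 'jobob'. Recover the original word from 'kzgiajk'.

The output letters match the input read backwards, each shifted +6: pendant reversed is tnadnep. Two steps: reverse the string, then apply a Caesar shift of +6.
Reversing it on kzgiajk: shift back: k−6=e, z−6=t, g−6=a, i−6=c, a−6=u, j−6=d, k−6=e → etacude; then reverse → educate.

educate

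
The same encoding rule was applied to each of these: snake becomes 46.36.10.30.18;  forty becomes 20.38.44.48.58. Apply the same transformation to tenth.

48.18.36.48.24

s(#19)→46 and n(#14)→36: differences scale by 2, so n = 2·pos + 8. The formula is n = 2×(alphabet index, a=1) + 8.
Applying it to tenth: t=20→48, e=5→18, n=14→36, t=20→48, h=8→24.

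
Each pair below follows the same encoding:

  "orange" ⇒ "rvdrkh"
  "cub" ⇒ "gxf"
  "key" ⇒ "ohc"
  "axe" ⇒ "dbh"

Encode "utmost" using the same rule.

xxqrwx

Two shifts are in play — +3 for a/e/i/o/u, +4 for every other letter.
Applying it to utmost: u(vowel)+3=x, t(cons)+4=x, m(cons)+4=q, o(vowel)+3=r, s(cons)+4=w, t(cons)+4=x.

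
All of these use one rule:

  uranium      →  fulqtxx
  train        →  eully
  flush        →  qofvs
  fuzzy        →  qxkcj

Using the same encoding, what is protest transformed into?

Shifts by position in uranium: pos 0: u→f (+11), pos 1: r→u (+3), pos 2: a→l (+11), pos 3: n→q (+3) — repeating every 2. A repeating key of period 2 is used — shifts +11, +3 over and over.
For protest: p+11=a, r+3=u, o+11=z, t+3=w, e+11=p, s+3=v, t+11=e.

auzwpve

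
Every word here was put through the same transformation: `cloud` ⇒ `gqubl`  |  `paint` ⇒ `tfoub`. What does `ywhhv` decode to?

urban

In cloud: c→g is +4, l→q is +5, o→u is +6, u→b is +7 — the shift increases by 1 each position. The shift increases by 1 at each position, starting from +4: 4, 5, 6, ….
Undoing it on ywhhv: y−4=u, w−5=r, h−6=b, h−7=a, v−8=n.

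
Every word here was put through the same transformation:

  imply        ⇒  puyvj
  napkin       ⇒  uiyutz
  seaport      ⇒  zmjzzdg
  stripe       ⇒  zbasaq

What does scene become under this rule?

In imply: i→p is +7, m→u is +8, p→y is +9, l→v is +10 — the shift increases by 1 each position. Each letter shifts forward by (position + 7), i.e. 7, 8, 9, … — the shift grows by one for each successive letter.
Applying it to scene: s+7=z, c+8=k, e+9=n, n+10=x, e+11=p.

zknxp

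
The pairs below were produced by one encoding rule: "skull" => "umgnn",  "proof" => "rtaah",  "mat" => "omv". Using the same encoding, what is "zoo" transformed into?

Vowels shift forward by 12 and consonants shift forward by 2.
Applying it to zoo: z(cons)+2=b, o(vowel)+12=a, o(vowel)+12=a.

baa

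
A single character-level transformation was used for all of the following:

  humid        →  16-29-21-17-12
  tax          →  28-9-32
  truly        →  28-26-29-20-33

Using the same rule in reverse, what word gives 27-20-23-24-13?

slope

h is letter #8 and maps to 16: an offset of 8. Each letter is replaced by its alphabet position (a=1..z=26) + 8.
Reversing it on 27-20-23-24-13: 27→(27−8)÷1=19=s, 20→(20−8)÷1=12=l, 23→(23−8)÷1=15=o, 24→(24−8)÷1=16=p, 13→(13−8)÷1=5=e.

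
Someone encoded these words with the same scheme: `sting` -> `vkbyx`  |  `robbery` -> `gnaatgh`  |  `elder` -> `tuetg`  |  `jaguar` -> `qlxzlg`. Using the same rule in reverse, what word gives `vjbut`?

s(18)→v(21) and t(19)→k(10) fit y≡15x+11 (mod 26); the inverse of 15 mod 26 is 7. Treating letters as 0–25, the rule is x ↦ 15x + 11 (mod 26).
Reversing it on vjbut: v(21)→7·(21−11)≡18=s; j(9)→7·(9−11)≡12=m; b(1)→7·(1−11)≡8=i; u(20)→7·(20−11)≡11=l; t(19)→7·(19−11)≡4=e (all mod 26).

smile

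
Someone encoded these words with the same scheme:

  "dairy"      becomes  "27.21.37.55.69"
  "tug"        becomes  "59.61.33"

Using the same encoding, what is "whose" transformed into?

65.35.49.57.29

Each letter becomes 2×(its alphabet position, a=1..z=26) + 19.
For whose: w=23→65, h=8→35, o=15→49, s=19→57, e=5→29.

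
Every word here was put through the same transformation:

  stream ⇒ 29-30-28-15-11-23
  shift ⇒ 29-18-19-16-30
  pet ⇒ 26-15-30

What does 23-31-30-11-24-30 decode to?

mutant

s is letter #19 and maps to 29: an offset of 10. Letters become their 1-based position plus 10 (so a→11, b→12, …).
Decoding 23-31-30-11-24-30: 23→(23−10)÷1=13=m, 31→(31−10)÷1=21=u, 30→(30−10)÷1=20=t, 11→(11−10)÷1=1=a, 24→(24−10)÷1=14=n, 30→(30−10)÷1=20=t.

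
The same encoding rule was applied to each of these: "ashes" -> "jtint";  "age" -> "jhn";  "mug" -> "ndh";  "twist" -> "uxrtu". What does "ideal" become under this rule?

The shift depends on letter class: consonant s→t is +1, but vowel a→j is +9. Two shifts are in play — +9 for a/e/i/o/u, +1 for every other letter.
Applying it to ideal: i(vowel)+9=r, d(cons)+1=e, e(vowel)+9=n, a(vowel)+9=j, l(cons)+1=m.

renjm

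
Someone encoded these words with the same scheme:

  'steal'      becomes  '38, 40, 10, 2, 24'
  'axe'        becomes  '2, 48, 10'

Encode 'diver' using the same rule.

s(#19)→38 and t(#20)→40: differences scale by 2, so n = 2·pos + 0. With a=1..z=26, the number is 2·pos.
On diver: d=4→8, i=9→18, v=22→44, e=5→10, r=18→36.

8, 18, 44, 10, 36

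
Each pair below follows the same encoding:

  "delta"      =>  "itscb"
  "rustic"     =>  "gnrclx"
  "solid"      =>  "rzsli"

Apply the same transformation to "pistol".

klrczs

d(3)→i(8) and e(4)→t(19) fit y≡11x+1 (mod 26); the inverse of 11 mod 26 is 19. Each letter's alphabet position (a=0..z=25) is mapped through 11·x+1 mod 26 — an affine cipher.
On pistol: p(15)→11·15+1≡10=k; i(8)→11·8+1≡11=l; s(18)→11·18+1≡17=r; t(19)→11·19+1≡2=c; o(14)→11·14+1≡25=z; l(11)→11·11+1≡18=s (all mod 26).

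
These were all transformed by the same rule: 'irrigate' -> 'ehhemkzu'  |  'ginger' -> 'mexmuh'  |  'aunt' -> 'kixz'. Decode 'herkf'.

Treating letters as 0–25, the rule is x ↦ 9x + 10 (mod 26).
Undoing it on herkf: h(7)→3·(7−10)≡17=r; e(4)→3·(4−10)≡8=i; r(17)→3·(17−10)≡21=v; k(10)→3·(10−10)≡0=a; f(5)→3·(5−10)≡11=l (all mod 26).

rival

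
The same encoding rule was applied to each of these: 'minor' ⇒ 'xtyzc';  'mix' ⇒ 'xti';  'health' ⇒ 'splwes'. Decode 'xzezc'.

motor

Compare letters: m→x is +11, i→t is +11, n→y is +11 — a constant shift. Every letter moves 11 places later in the alphabet, wrapping around z→a.
Decoding xzezc: x−11=m, z−11=o, e−11=t, z−11=o, c−11=r.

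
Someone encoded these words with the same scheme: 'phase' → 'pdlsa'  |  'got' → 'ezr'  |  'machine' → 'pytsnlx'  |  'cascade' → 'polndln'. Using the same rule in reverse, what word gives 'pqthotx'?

midwife

The output letters match the input read backwards, each shifted +11: phase reversed is esahp. Two steps: reverse the string, then apply a Caesar shift of +11.
Reversing it on pqthotx: shift back: p−11=e, q−11=f, t−11=i, h−11=w, o−11=d, t−11=i, x−11=m → efiwdim; then reverse → midwife.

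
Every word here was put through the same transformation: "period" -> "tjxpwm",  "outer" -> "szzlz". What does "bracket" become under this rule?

In period: p→t is +4, e→j is +5, r→x is +6, i→p is +7 — the shift increases by 1 each position. Each letter shifts forward by (position + 4), i.e. 4, 5, 6, … — the shift grows by one for each successive letter.
Applying it to bracket: b+4=f, r+5=w, a+6=g, c+7=j, k+8=s, e+9=n, t+10=d.

fwgjsnd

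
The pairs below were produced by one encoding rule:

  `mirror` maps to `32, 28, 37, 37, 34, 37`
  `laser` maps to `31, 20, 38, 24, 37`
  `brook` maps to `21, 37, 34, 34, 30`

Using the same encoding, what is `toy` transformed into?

39, 34, 44

m is letter #13 and maps to 32: an offset of 19. Each letter is replaced by its alphabet position (a=1..z=26) + 19.
On toy: t=20→39, o=15→34, y=25→44.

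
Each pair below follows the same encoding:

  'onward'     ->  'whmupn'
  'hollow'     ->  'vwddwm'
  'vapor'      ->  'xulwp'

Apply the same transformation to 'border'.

jwpncp

Each letter's alphabet position (a=0..z=25) is mapped through 15·x+20 mod 26 — an affine cipher.
On border: b(1)→15·1+20≡9=j; o(14)→15·14+20≡22=w; r(17)→15·17+20≡15=p; d(3)→15·3+20≡13=n; e(4)→15·4+20≡2=c; r(17)→15·17+20≡15=p (all mod 26).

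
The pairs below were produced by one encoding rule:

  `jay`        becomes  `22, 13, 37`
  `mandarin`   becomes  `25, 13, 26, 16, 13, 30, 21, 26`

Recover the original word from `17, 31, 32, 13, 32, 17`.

estate

j is letter #10 and maps to 22: an offset of 12. The number is (letter's place in the alphabet, a=1) + 12.
Undoing it on 17, 31, 32, 13, 32, 17: 17→(17−12)÷1=5=e, 31→(31−12)÷1=19=s, 32→(32−12)÷1=20=t, 13→(13−12)÷1=1=a, 32→(32−12)÷1=20=t, 17→(17−12)÷1=5=e.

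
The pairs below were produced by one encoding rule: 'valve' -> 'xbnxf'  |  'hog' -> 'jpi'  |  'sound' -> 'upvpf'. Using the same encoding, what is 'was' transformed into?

ybu

Two shifts are in play — +1 for a/e/i/o/u, +2 for every other letter.
Applying it to was: w(cons)+2=y, a(vowel)+1=b, s(cons)+2=u.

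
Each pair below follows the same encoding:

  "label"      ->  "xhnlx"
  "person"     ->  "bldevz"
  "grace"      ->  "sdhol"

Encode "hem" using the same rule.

The shift depends on letter class: consonant l→x is +12, but vowel a→h is +7. The rule splits by letter class: vowels +7, consonants +12.
Applying it to hem: h(cons)+12=t, e(vowel)+7=l, m(cons)+12=y.

tly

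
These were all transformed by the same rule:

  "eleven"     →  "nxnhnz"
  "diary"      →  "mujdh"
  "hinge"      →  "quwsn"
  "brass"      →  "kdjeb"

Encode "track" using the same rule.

cdjot

Shifts by position in eleven: pos 0: e→n (+9), pos 1: l→x (+12), pos 2: e→n (+9), pos 3: v→h (+12) — repeating every 2. It's a Vigenère-style cipher with numeric key [9,12]: position i shifts by key[i mod 2].
Applying it to track: t+9=c, r+12=d, a+9=j, c+12=o, k+9=t.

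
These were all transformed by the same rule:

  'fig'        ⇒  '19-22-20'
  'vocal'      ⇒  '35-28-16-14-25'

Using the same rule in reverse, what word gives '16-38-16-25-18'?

f is letter #6 and maps to 19: an offset of 13. Letters become their 1-based position plus 13 (so a→14, b→15, …).
Undoing it on 16-38-16-25-18: 16→(16−13)÷1=3=c, 38→(38−13)÷1=25=y, 16→(16−13)÷1=3=c, 25→(25−13)÷1=12=l, 18→(18−13)÷1=5=e.

cycle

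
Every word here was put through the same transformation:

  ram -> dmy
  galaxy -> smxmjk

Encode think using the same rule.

ftuzw

Compare letters: r→d is +12, a→m is +12, m→y is +12 — a constant shift. Each letter is shifted forward by 12 in the alphabet (a Caesar shift of +12).
Applying it to think: t+12=f, h+12=t, i+12=u, n+12=z, k+12=w.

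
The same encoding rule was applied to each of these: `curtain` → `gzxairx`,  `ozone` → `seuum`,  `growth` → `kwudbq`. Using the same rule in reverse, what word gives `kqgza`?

glass

In curtain: c→g is +4, u→z is +5, r→x is +6, t→a is +7 — the shift increases by 1 each position. The shift increases by 1 at each position, starting from +4: 4, 5, 6, ….
Decoding kqgza: k−4=g, q−5=l, g−6=a, z−7=s, a−8=s.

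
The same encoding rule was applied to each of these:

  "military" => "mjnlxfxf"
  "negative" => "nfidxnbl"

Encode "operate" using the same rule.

oqgueyk

In military: m→m is +0, i→j is +1, l→n is +2, i→l is +3 — the shift increases by 1 each position. The shift increases by 1 at each position, starting from +0: 0, 1, 2, ….
Applying it to operate: o+0=o, p+1=q, e+2=g, r+3=u, a+4=e, t+5=y, e+6=k.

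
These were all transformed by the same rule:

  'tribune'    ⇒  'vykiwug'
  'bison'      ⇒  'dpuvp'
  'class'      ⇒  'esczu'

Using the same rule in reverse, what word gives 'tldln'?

rebel

Shifts by position in tribune: pos 0: t→v (+2), pos 1: r→y (+7), pos 2: i→k (+2), pos 3: b→i (+7) — repeating every 2. A repeating key of period 2 is used — shifts +2, +7 over and over.
Decoding tldln: t−2=r, l−7=e, d−2=b, l−7=e, n−2=l.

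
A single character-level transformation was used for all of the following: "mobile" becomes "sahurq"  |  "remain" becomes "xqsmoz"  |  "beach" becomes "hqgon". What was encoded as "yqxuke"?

Shifts by position in mobile: pos 0: m→s (+6), pos 1: o→a (+12), pos 2: b→h (+6), pos 3: i→u (+12) — repeating every 2. A repeating key of period 2 is used — shifts +6, +12 over and over.
Reversing it on yqxuke: y−6=s, q−12=e, x−6=r, u−12=i, k−6=e, e−12=s.

series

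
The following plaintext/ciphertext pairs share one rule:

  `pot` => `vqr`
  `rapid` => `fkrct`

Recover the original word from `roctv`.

Read the word backwards and shift each letter +2.
Decoding roctv: shift back: r−2=p, o−2=m, c−2=a, t−2=r, v−2=t → pmart; then reverse → tramp.

tramp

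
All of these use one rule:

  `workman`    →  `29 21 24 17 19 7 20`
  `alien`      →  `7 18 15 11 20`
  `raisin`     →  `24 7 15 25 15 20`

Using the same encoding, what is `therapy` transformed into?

w is letter #23 and maps to 29: an offset of 6. The number is (letter's place in the alphabet, a=1) + 6.
Applying it to therapy: t=20→26, h=8→14, e=5→11, r=18→24, a=1→7, p=16→22, y=25→31.

26 14 11 24 7 22 31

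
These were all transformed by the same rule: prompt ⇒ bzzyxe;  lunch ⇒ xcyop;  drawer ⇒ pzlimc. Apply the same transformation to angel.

The shifts repeat in a cycle of length 3: positions 0,1,… shift by +12, +8, +11, then the pattern repeats.
On angel: a+12=m, n+8=v, g+11=r, e+12=q, l+8=t.

mvrqt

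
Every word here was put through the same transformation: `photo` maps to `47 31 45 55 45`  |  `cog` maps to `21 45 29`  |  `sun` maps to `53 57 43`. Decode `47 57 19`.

p(#16)→47 and h(#8)→31: differences scale by 2, so n = 2·pos + 15. The formula is n = 2×(alphabet index, a=1) + 15.
Decoding 47 57 19: 47→(47−15)÷2=16=p, 57→(57−15)÷2=21=u, 19→(19−15)÷2=2=b.

pub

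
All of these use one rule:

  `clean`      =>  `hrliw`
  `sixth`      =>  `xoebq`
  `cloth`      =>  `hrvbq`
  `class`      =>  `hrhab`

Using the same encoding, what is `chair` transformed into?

In clean: c→h is +5, l→r is +6, e→l is +7, a→i is +8 — the shift increases by 1 each position. Each letter shifts forward by (position + 5), i.e. 5, 6, 7, … — the shift grows by one for each successive letter.
On chair: c+5=h, h+6=n, a+7=h, i+8=q, r+9=a.

hnhqa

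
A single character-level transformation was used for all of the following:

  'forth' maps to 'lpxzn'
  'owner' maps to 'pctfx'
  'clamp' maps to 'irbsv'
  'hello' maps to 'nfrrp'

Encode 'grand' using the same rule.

mxbtj

The shift depends on letter class: consonant f→l is +6, but vowel o→p is +1. Vowels shift forward by 1 and consonants shift forward by 6.
Applying it to grand: g(cons)+6=m, r(cons)+6=x, a(vowel)+1=b, n(cons)+6=t, d(cons)+6=j.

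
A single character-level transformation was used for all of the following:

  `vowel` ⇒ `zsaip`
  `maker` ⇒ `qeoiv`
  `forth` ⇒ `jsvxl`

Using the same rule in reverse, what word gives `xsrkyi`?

Compare letters: v→z is +4, o→s is +4, w→a is +4 — a constant shift. Each letter is shifted forward by 4 in the alphabet (a Caesar shift of +4).
Undoing it on xsrkyi: x−4=t, s−4=o, r−4=n, k−4=g, y−4=u, i−4=e.

tongue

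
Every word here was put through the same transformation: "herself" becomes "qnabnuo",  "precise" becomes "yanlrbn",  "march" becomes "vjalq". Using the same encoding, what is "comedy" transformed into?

This is a Caesar cipher with shift 9.
For comedy: c+9=l, o+9=x, m+9=v, e+9=n, d+9=m, y+9=h.

lxvnmh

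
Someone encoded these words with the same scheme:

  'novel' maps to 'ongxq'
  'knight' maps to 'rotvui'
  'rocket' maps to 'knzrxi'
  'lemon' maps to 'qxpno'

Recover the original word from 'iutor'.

think

n(13)→o(14) and o(14)→n(13) fit y≡25x+1 (mod 26); the inverse of 25 mod 26 is 25. This is an affine cipher: with a=0,…,z=25, each position x becomes (25x+1) mod 26.
Reversing it on iutor: i(8)→25·(8−1)≡19=t; u(20)→25·(20−1)≡7=h; t(19)→25·(19−1)≡8=i; o(14)→25·(14−1)≡13=n; r(17)→25·(17−1)≡10=k (all mod 26).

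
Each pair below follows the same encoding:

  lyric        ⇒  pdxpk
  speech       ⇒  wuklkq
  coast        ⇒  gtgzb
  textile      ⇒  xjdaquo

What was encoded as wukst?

In lyric: l→p is +4, y→d is +5, r→x is +6, i→p is +7 — the shift increases by 1 each position. The shift increases by 1 at each position, starting from +4: 4, 5, 6, ….
Reversing it on wukst: w−4=s, u−5=p, k−6=e, s−7=l, t−8=l.

spell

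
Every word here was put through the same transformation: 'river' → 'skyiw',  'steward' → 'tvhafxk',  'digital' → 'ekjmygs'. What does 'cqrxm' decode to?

booth

In river: r→s is +1, i→k is +2, v→y is +3, e→i is +4 — the shift increases by 1 each position. Letter i (0-indexed) is shifted by i+1, so successive shifts are 1, 2, 3, ….
Decoding cqrxm: c−1=b, q−2=o, r−3=o, x−4=t, m−5=h.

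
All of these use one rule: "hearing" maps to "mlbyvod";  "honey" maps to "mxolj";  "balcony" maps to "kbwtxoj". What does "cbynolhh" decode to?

h(7)→m(12) and e(4)→l(11) fit y≡9x+1 (mod 26); the inverse of 9 mod 26 is 3. This is an affine cipher: with a=0,…,z=25, each position x becomes (9x+1) mod 26.
Reversing it on cbynolhh: c(2)→3·(2−1)≡3=d; b(1)→3·(1−1)≡0=a; y(24)→3·(24−1)≡17=r; n(13)→3·(13−1)≡10=k; o(14)→3·(14−1)≡13=n; l(11)→3·(11−1)≡4=e; h(7)→3·(7−1)≡18=s; h(7)→3·(7−1)≡18=s (all mod 26).

darkness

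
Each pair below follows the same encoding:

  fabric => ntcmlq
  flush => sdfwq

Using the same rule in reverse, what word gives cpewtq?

Read the word backwards and shift each letter +11.
Reversing it on cpewtq: shift back: c−11=r, p−11=e, e−11=t, w−11=l, t−11=i, q−11=f → retlif; then reverse → filter.

filter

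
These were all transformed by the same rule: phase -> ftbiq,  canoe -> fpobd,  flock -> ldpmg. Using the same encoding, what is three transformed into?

The output letters match the input read backwards, each shifted +1: phase reversed is esahp. Read the word backwards and shift each letter +1.
Applying it to three: reverse → eerht; then shift: e+1=f, e+1=f, r+1=s, h+1=i, t+1=u.

ffsiu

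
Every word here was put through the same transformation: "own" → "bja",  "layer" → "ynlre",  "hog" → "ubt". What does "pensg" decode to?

craft

Each letter is shifted forward by 13 in the alphabet (a Caesar shift of +13).
Undoing it on pensg: p−13=c, e−13=r, n−13=a, s−13=f, g−13=t.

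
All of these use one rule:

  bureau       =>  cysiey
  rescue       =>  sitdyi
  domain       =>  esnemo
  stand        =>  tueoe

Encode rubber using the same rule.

Vowels shift forward by 4 and consonants shift forward by 1.
For rubber: r(cons)+1=s, u(vowel)+4=y, b(cons)+1=c, b(cons)+1=c, e(vowel)+4=i, r(cons)+1=s.

syccis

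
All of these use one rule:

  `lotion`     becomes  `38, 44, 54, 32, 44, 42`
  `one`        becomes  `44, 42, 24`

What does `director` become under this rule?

With a=1..z=26, the number is 2·pos + 14.
For director: d=4→22, i=9→32, r=18→50, e=5→24, c=3→20, t=20→54, o=15→44, r=18→50.

22, 32, 50, 24, 20, 54, 44, 50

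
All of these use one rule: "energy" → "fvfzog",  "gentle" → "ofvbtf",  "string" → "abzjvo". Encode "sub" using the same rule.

avj

The shift depends on letter class: consonant n→v is +8, but vowel e→f is +1. Vowels shift forward by 1 and consonants shift forward by 8.
Applying it to sub: s(cons)+8=a, u(vowel)+1=v, b(cons)+8=j.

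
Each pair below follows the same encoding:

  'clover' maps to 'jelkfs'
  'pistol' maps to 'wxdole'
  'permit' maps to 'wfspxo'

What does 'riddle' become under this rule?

Treating letters as 0–25, the rule is x ↦ 11x + 13 (mod 26).
For riddle: r(17)→11·17+13≡18=s; i(8)→11·8+13≡23=x; d(3)→11·3+13≡20=u; d(3)→11·3+13≡20=u; l(11)→11·11+13≡4=e; e(4)→11·4+13≡5=f (all mod 26).

sxuuef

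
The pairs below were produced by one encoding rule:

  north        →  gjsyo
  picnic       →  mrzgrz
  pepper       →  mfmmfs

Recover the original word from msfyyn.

pretty

n(13)→g(6) and o(14)→j(9) fit y≡3x+19 (mod 26); the inverse of 3 mod 26 is 9. Treating letters as 0–25, the rule is x ↦ 3x + 19 (mod 26).
Decoding msfyyn: m(12)→9·(12−19)≡15=p; s(18)→9·(18−19)≡17=r; f(5)→9·(5−19)≡4=e; y(24)→9·(24−19)≡19=t; y(24)→9·(24−19)≡19=t; n(13)→9·(13−19)≡24=y (all mod 26).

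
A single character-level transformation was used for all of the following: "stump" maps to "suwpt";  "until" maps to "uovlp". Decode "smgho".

sleek

Letter i (0-indexed) is shifted by i+0, so successive shifts are 0, 1, 2, ….
Reversing it on smgho: s−0=s, m−1=l, g−2=e, h−3=e, o−4=k.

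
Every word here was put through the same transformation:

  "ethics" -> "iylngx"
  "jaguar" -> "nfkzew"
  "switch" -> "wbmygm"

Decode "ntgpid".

Shifts by position in ethics: pos 0: e→i (+4), pos 1: t→y (+5), pos 2: h→l (+4), pos 3: i→n (+5) — repeating every 2. The shifts repeat in a cycle of length 2: positions 0,1,… shift by +4, +5, then the pattern repeats.
Decoding ntgpid: n−4=j, t−5=o, g−4=c, p−5=k, i−4=e, d−5=y.

jockey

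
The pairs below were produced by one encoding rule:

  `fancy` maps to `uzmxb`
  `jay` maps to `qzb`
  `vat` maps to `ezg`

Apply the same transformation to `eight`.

vrtsg

This is the alphabet-reversal cipher (Atbash): a becomes z, b becomes y, etc.
On eight: e↔v, i↔r, g↔t, h↔s, t↔g.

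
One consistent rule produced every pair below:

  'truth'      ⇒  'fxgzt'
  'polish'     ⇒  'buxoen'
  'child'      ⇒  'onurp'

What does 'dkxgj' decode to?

relax

Shifts by position in truth: pos 0: t→f (+12), pos 1: r→x (+6), pos 2: u→g (+12), pos 3: t→z (+6) — repeating every 2. A repeating key of period 2 is used — shifts +12, +6 over and over.
Undoing it on dkxgj: d−12=r, k−6=e, x−12=l, g−6=a, j−12=x.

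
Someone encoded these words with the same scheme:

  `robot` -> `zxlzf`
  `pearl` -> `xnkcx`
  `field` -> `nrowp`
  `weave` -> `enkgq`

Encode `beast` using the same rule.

jnkdf

In robot: r→z is +8, o→x is +9, b→l is +10, o→z is +11 — the shift increases by 1 each position. Each letter shifts forward by (position + 8), i.e. 8, 9, 10, … — the shift grows by one for each successive letter.
Applying it to beast: b+8=j, e+9=n, a+10=k, s+11=d, t+12=f.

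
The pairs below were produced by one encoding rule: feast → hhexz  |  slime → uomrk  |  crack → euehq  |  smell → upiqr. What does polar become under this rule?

rrpfx

In feast: f→h is +2, e→h is +3, a→e is +4, s→x is +5 — the shift increases by 1 each position. Each letter shifts forward by (position + 2), i.e. 2, 3, 4, … — the shift grows by one for each successive letter.
For polar: p+2=r, o+3=r, l+4=p, a+5=f, r+6=x.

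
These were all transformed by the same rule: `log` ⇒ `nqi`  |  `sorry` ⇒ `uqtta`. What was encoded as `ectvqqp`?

Each letter is shifted forward by 2 in the alphabet (a Caesar shift of +2).
Reversing it on ectvqqp: e−2=c, c−2=a, t−2=r, v−2=t, q−2=o, q−2=o, p−2=n.

cartoon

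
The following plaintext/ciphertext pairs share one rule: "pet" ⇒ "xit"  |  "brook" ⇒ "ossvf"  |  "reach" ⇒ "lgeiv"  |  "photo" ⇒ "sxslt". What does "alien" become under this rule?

rimpe

Two steps: reverse the string, then apply a Caesar shift of +4.
For alien: reverse → neila; then shift: n+4=r, e+4=i, i+4=m, l+4=p, a+4=e.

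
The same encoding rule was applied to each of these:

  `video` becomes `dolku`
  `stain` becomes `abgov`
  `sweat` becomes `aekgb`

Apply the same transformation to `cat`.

kgb

The shift depends on letter class: consonant v→d is +8, but vowel i→o is +6. The rule splits by letter class: vowels +6, consonants +8.
Applying it to cat: c(cons)+8=k, a(vowel)+6=g, t(cons)+8=b.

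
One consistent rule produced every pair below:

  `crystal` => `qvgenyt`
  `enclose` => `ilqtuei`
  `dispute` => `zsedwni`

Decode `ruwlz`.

found

This is an affine cipher: with a=0,…,z=25, each position x becomes (9x+24) mod 26.
Decoding ruwlz: r(17)→3·(17−24)≡5=f; u(20)→3·(20−24)≡14=o; w(22)→3·(22−24)≡20=u; l(11)→3·(11−24)≡13=n; z(25)→3·(25−24)≡3=d (all mod 26).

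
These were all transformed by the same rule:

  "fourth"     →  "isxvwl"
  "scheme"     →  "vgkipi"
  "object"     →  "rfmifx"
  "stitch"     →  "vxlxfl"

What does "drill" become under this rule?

gvlpo

Shifts by position in fourth: pos 0: f→i (+3), pos 1: o→s (+4), pos 2: u→x (+3), pos 3: r→v (+4) — repeating every 2. It's a Vigenère-style cipher with numeric key [3,4]: position i shifts by key[i mod 2].
For drill: d+3=g, r+4=v, i+3=l, l+4=p, l+3=o.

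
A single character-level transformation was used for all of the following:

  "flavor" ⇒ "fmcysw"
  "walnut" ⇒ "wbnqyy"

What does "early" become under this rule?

ebtoc

In flavor: f→f is +0, l→m is +1, a→c is +2, v→y is +3 — the shift increases by 1 each position. Letter i (0-indexed) is shifted by i+0, so successive shifts are 0, 1, 2, ….
Applying it to early: e+0=e, a+1=b, r+2=t, l+3=o, y+4=c.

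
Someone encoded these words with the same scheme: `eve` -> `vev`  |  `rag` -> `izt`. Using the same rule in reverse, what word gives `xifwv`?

Each pair mirrors across the alphabet (e↔v, v↔e, e↔v): positions sum to 25. Letters are reflected about the middle of the alphabet (position → 25−position): Atbash.
Undoing it on xifwv: x↔c, i↔r, f↔u, w↔d, v↔e.

crude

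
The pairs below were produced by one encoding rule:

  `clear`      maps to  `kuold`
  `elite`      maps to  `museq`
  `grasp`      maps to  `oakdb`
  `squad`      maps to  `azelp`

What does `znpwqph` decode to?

reflect

In clear: c→k is +8, l→u is +9, e→o is +10, a→l is +11 — the shift increases by 1 each position. Letter i (0-indexed) is shifted by i+8, so successive shifts are 8, 9, 10, ….
Reversing it on znpwqph: z−8=r, n−9=e, p−10=f, w−11=l, q−12=e, p−13=c, h−14=t.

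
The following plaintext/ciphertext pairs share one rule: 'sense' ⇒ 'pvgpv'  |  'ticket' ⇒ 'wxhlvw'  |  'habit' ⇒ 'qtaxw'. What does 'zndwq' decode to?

mouth

s(18)→p(15) and e(4)→v(21) fit y≡7x+19 (mod 26); the inverse of 7 mod 26 is 15. This is an affine cipher: with a=0,…,z=25, each position x becomes (7x+19) mod 26.
Decoding zndwq: z(25)→15·(25−19)≡12=m; n(13)→15·(13−19)≡14=o; d(3)→15·(3−19)≡20=u; w(22)→15·(22−19)≡19=t; q(16)→15·(16−19)≡7=h (all mod 26).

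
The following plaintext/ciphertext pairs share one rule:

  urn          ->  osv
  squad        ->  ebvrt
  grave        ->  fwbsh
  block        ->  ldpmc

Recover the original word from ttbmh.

glass

The output letters match the input read backwards, each shifted +1: urn reversed is nru. The word is reversed, then every letter is shifted forward by 1.
Decoding ttbmh: shift back: t−1=s, t−1=s, b−1=a, m−1=l, h−1=g → ssalg; then reverse → glass.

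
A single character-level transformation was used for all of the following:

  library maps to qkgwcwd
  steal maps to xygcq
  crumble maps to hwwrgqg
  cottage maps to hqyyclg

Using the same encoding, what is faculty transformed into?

kchwqyd

Vowels shift forward by 2 and consonants shift forward by 5.
Applying it to faculty: f(cons)+5=k, a(vowel)+2=c, c(cons)+5=h, u(vowel)+2=w, l(cons)+5=q, t(cons)+5=y, y(cons)+5=d.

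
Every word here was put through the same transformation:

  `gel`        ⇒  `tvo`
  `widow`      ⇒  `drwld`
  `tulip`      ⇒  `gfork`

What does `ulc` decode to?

fox

Each pair mirrors across the alphabet (g↔t, e↔v, l↔o): positions sum to 25. This is the alphabet-reversal cipher (Atbash): a becomes z, b becomes y, etc.
Decoding ulc: u↔f, l↔o, c↔x.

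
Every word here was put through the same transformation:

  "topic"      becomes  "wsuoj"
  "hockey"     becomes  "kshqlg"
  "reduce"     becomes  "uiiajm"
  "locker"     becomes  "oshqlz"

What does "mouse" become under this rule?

pszyl

In topic: t→w is +3, o→s is +4, p→u is +5, i→o is +6 — the shift increases by 1 each position. Letter i (0-indexed) is shifted by i+3, so successive shifts are 3, 4, 5, ….
On mouse: m+3=p, o+4=s, u+5=z, s+6=y, e+7=l.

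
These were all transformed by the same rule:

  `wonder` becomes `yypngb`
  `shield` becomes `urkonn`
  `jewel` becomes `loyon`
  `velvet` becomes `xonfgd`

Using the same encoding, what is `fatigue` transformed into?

It's a Vigenère-style cipher with numeric key [2,10]: position i shifts by key[i mod 2].
On fatigue: f+2=h, a+10=k, t+2=v, i+10=s, g+2=i, u+10=e, e+2=g.

hkvsieg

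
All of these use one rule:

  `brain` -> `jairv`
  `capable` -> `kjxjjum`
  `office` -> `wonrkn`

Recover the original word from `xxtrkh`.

policy

Shifts by position in brain: pos 0: b→j (+8), pos 1: r→a (+9), pos 2: a→i (+8), pos 3: i→r (+9) — repeating every 2. It's a Vigenère-style cipher with numeric key [8,9]: position i shifts by key[i mod 2].
Decoding xxtrkh: x−8=p, x−9=o, t−8=l, r−9=i, k−8=c, h−9=y.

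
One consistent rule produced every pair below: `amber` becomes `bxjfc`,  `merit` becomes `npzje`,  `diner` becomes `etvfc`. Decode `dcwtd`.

cross

A repeating key of period 3 is used — shifts +1, +11, +8 over and over.
Decoding dcwtd: d−1=c, c−11=r, w−8=o, t−1=s, d−11=s.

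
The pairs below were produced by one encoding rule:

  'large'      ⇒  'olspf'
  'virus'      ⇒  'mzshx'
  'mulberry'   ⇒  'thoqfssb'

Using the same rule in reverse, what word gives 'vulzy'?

l(11)→o(14) and a(0)→l(11) fit y≡5x+11 (mod 26); the inverse of 5 mod 26 is 21. Treating letters as 0–25, the rule is x ↦ 5x + 11 (mod 26).
Decoding vulzy: v(21)→21·(21−11)≡2=c; u(20)→21·(20−11)≡7=h; l(11)→21·(11−11)≡0=a; z(25)→21·(25−11)≡8=i; y(24)→21·(24−11)≡13=n (all mod 26).

chain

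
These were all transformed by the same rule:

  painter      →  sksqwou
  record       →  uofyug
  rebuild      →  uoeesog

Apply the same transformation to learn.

ookuq

The shift depends on letter class: consonant p→s is +3, but vowel a→k is +10. Vowels shift forward by 10 and consonants shift forward by 3.
On learn: l(cons)+3=o, e(vowel)+10=o, a(vowel)+10=k, r(cons)+3=u, n(cons)+3=q.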